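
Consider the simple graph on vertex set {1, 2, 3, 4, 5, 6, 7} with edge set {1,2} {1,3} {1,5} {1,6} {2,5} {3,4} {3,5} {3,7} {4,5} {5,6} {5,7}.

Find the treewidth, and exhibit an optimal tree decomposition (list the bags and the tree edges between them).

Every bag has size at most 3, so the width is 3 − 1 = 2 and tw(G) ≤ 2. For the lower bound, the 3 vertices {1, 2, 5} are pairwise adjacent, and any tree decomposition puts a clique entirely inside one bag — forcing width ≥ 2. The upper and lower bounds meet at 2, so that is the treewidth.

Treewidth 2.
One optimal decomposition is:
Bags: B1 = {1, 5, 6}  B2 = {1, 3, 5}  B3 = {3, 5, 7}  B4 = {1, 2, 5}  B5 = {3, 4, 5}
Tree: B1–B2, B2–B3, B2–B4, B2–B5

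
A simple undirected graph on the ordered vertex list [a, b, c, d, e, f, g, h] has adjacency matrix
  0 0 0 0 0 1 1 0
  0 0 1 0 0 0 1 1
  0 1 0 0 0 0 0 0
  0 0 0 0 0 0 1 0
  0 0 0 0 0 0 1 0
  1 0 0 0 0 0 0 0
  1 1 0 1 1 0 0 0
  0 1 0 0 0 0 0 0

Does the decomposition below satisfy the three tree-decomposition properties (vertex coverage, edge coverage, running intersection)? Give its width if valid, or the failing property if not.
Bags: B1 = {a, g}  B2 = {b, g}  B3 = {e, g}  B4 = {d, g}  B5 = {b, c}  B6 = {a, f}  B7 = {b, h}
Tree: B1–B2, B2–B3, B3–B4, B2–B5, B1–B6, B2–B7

Vertex coverage: the bags together contain {a, b, c, d, e, f, g, h}, the full vertex set. Edge coverage: each edge of G has both endpoints in at least one bag. Running intersection: for every vertex, the bags containing it form a connected subtree. All three properties hold, so this is a valid tree decomposition of width max|bag| − 1 = 1, and hence tw(G) ≤ 1.

Yes; width 1.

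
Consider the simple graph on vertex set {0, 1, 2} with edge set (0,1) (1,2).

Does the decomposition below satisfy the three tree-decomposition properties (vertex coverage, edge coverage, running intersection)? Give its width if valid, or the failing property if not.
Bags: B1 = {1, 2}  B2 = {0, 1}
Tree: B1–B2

Checking the three conditions: (i) the bags cover all of {0, 1, 2}; (ii) for each edge, some bag contains both endpoints; (iii) the bags containing any fixed vertex form a subtree. All hold, so the decomposition is valid with width 2 − 1 = 1.

Yes; width 1.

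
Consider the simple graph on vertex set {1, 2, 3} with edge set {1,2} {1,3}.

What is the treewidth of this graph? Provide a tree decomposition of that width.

Treewidth 1.
Bags: B1 = {1, 2}  B2 = {1, 3}
Tree: B1–B2

Every bag has size at most 2, so the width is 2 − 1 = 1 and tw(G) ≤ 1. Any graph with an edge has treewidth ≥ 1, and G has the edge 1–2. The upper and lower bounds meet at 1, so that is the treewidth.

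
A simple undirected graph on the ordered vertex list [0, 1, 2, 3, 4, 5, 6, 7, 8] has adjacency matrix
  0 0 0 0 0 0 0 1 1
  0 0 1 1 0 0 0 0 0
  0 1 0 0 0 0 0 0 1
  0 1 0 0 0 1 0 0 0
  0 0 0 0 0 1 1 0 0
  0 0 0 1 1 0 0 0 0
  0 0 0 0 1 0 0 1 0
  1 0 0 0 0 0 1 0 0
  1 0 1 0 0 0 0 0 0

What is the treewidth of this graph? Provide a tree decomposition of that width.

Treewidth 2.
One such decomposition:
Bags: B1 = {1, 2, 8}  B2 = {1, 3, 8}  B3 = {3, 5, 8}  B4 = {4, 5, 8}  B5 = {4, 6, 8}  B6 = {6, 7, 8}  B7 = {0, 7, 8}
Tree: B1–B2, B2–B3, B3–B4, B4–B5, B5–B6, B6–B7

The largest bag has 3 vertices, giving width 2; this decomposition certifies tw(G) ≤ 2. The edges 8–2–1–3–5–4–6–7–0–8 form a cycle, so G is not a tree and its treewidth is at least 2. The upper and lower bounds meet at 2, so that is the treewidth.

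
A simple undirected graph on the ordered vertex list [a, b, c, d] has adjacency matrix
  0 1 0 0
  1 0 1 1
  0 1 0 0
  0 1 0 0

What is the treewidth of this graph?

A width-1 tree decomposition is:
Bags: B1 = {b, d}  B2 = {a, b}  B3 = {b, c}
Tree: B1–B2, B2–B3
Each bag holds 2 vertices, so the decomposition has width 1, which upper-bounds the treewidth. Since G has at least one edge (e.g. d–b), it is not an edgeless graph, so tw(G) ≥ 1. The upper and lower bounds meet at 1, so that is the treewidth.

1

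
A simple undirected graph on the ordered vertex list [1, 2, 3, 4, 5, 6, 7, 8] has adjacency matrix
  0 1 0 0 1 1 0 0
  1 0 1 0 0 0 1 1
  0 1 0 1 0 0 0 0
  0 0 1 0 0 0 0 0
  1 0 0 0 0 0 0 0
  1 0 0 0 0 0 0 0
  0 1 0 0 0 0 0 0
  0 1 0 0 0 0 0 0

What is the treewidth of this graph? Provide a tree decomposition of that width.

Each bag holds 2 vertices, so the decomposition has width 1, which upper-bounds the treewidth. Any graph with an edge has treewidth ≥ 1, and G has the edge 1–2. Hence tw(G) = 1 exactly.

Treewidth 1.
Bags: B1 = {1, 2}  B2 = {2, 3}  B3 = {2, 8}  B4 = {1, 5}  B5 = {1, 6}  B6 = {3, 4}  B7 = {2, 7}
Tree: B1–B2, B1–B3, B1–B4, B4–B5, B2–B6, B1–B7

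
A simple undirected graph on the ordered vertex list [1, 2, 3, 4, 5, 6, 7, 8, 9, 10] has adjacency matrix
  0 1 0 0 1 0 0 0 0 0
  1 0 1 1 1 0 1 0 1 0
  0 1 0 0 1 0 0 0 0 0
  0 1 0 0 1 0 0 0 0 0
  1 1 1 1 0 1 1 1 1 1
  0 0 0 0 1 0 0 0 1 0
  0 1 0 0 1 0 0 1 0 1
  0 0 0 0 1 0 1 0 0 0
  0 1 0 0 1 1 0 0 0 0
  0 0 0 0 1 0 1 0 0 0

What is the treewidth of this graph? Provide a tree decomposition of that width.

Treewidth 2.
One optimal decomposition is:
Bags: B1 = {2, 5, 9}  B2 = {2, 3, 5}  B3 = {5, 6, 9}  B4 = {2, 5, 7}  B5 = {1, 2, 5}  B6 = {5, 7, 10}  B7 = {2, 4, 5}  B8 = {5, 7, 8}
Tree: B1–B2, B1–B3, B1–B4, B1–B5, B4–B6, B1–B7, B4–B8

The largest bag has 3 vertices, giving width 2; this decomposition certifies tw(G) ≤ 2. On the other hand G contains the 3-clique {5, 7, 8}. A clique must lie in a single bag of any decomposition, so no decomposition can have width below 2. Hence tw(G) = 2 exactly.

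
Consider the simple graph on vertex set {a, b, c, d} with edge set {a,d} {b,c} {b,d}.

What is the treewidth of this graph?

A width-1 tree decomposition is:
Bags: B1 = {a, d}  B2 = {b, d}  B3 = {b, c}
Tree: B1–B2, B2–B3
Each bag holds 2 vertices, so the decomposition has width 1, which upper-bounds the treewidth. Since G has at least one edge (e.g. a–d), it is not an edgeless graph, so tw(G) ≥ 1. Combining the bounds, tw(G) = 1.

1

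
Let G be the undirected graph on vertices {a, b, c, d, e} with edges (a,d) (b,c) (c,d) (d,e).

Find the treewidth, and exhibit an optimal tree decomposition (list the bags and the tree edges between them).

Treewidth 1.
One such decomposition:
Bags: B1 = {c, d}  B2 = {a, d}  B3 = {d, e}  B4 = {b, c}
Tree: B1–B2, B1–B3, B1–B4

Every bag has size at most 2, so the width is 2 − 1 = 1 and tw(G) ≤ 1. G has an edge, so its treewidth is at least 1. Hence tw(G) = 1 exactly.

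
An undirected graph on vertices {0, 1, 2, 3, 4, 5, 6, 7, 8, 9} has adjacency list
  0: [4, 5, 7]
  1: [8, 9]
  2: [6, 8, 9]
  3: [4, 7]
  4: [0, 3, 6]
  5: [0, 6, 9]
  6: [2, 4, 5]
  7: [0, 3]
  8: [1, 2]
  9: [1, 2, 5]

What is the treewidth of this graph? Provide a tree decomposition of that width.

Treewidth 2.
One such decomposition:
Bags: B1 = {0, 3, 7}  B2 = {0, 3, 4}  B3 = {0, 4, 5}  B4 = {4, 5, 6}  B5 = {5, 6, 9}  B6 = {2, 6, 9}  B7 = {1, 2, 9}  B8 = {1, 2, 8}
Tree: B1–B2, B2–B3, B3–B4, B4–B5, B5–B6, B6–B7, B7–B8

The largest bag has 3 vertices, giving width 2; this decomposition certifies tw(G) ≤ 2. For the lower bound, G contains the cycle 7–3–4–0–7, so G is not a forest; only forests have treewidth ≤ 1, hence tw(G) ≥ 2. Hence tw(G) = 2 exactly.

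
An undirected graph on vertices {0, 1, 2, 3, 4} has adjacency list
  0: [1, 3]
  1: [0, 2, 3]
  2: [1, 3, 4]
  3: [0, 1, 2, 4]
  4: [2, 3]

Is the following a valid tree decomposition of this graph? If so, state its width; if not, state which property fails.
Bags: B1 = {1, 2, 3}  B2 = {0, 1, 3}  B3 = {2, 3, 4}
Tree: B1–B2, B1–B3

Checking the three conditions: (i) the bags cover all of {0, 1, 2, 3, 4}; (ii) for each edge, some bag contains both endpoints; (iii) the bags containing any fixed vertex form a subtree. All hold, so the decomposition is valid with width 3 − 1 = 2.

Yes; width 2.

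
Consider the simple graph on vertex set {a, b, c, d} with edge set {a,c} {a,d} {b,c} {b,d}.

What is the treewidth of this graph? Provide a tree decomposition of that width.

Treewidth 2.
Bags: B1 = {a, b, c}  B2 = {a, b, d}
Tree: B1–B2

The largest bag has 3 vertices, giving width 2; this decomposition certifies tw(G) ≤ 2. Since a–c–b–d–a is a cycle in G, G is not acyclic. Forests are exactly the graphs of treewidth ≤ 1, so tw(G) ≥ 2. Therefore the treewidth is 2.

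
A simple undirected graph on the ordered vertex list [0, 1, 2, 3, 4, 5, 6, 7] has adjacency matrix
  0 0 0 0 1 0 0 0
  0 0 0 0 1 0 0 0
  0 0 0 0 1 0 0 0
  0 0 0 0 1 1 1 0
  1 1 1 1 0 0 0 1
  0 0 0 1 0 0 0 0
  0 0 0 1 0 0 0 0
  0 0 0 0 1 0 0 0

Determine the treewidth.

A width-1 tree decomposition is:
Bags: B1 = {1, 4}  B2 = {2, 4}  B3 = {3, 4}  B4 = {3, 5}  B5 = {4, 7}  B6 = {0, 4}  B7 = {3, 6}
Tree: B1–B2, B1–B3, B3–B4, B3–B5, B2–B6, B3–B7
The largest bag has 2 vertices, giving width 1; this decomposition certifies tw(G) ≤ 1. Any graph with an edge has treewidth ≥ 1, and G has the edge 4–1. Therefore the treewidth is 1.

1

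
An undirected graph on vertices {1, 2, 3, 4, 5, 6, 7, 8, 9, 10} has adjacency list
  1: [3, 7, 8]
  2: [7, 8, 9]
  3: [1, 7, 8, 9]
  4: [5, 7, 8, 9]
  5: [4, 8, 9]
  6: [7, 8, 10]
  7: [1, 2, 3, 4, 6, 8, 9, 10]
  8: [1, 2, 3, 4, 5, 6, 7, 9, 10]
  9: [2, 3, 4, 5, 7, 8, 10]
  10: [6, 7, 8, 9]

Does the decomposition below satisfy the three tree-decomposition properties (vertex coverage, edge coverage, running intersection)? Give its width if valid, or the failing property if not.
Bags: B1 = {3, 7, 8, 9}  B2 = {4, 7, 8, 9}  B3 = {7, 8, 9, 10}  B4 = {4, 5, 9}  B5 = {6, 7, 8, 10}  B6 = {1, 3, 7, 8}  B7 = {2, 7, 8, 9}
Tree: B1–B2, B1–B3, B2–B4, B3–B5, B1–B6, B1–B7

No — edge (8,5) lies in no bag.

A tree decomposition must satisfy three properties: every vertex lies in some bag; for every edge, both endpoints lie together in some bag; and for every vertex, the bags containing it form a connected subtree. Here edge (8,5) lies in no bag, so the decomposition is invalid.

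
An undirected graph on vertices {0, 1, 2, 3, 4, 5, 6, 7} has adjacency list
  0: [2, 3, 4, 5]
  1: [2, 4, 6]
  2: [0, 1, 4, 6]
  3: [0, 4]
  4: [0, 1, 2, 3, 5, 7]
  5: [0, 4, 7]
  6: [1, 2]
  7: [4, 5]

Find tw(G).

2

A width-2 tree decomposition is:
Bags: B1 = {1, 2, 4}  B2 = {0, 2, 4}  B3 = {0, 4, 5}  B4 = {1, 2, 6}  B5 = {4, 5, 7}  B6 = {0, 3, 4}
Tree: B1–B2, B2–B3, B1–B4, B3–B5, B3–B6
Every bag has size at most 3, so the width is 3 − 1 = 2 and tw(G) ≤ 2. For the lower bound, the 3 vertices {0, 2, 4} are pairwise adjacent, and any tree decomposition puts a clique entirely inside one bag — forcing width ≥ 2. Hence tw(G) = 2 exactly.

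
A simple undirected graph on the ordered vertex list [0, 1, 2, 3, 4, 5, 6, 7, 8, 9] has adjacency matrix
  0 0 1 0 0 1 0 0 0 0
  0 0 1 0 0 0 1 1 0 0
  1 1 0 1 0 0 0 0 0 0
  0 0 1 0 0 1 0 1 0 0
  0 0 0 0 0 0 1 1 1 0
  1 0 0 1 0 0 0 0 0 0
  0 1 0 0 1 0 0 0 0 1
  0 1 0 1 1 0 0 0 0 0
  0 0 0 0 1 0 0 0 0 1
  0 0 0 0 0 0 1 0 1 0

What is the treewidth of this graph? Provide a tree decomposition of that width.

Each bag holds 3 vertices, so the decomposition has width 2, which upper-bounds the treewidth. Since 0–5–3–2–0 is a cycle in G, G is not acyclic. Forests are exactly the graphs of treewidth ≤ 1, so tw(G) ≥ 2. Combining the bounds, tw(G) = 2.

Treewidth 2.
One such decomposition:
Bags: B1 = {0, 2, 5}  B2 = {2, 3, 5}  B3 = {1, 2, 3}  B4 = {1, 3, 7}  B5 = {1, 6, 7}  B6 = {4, 6, 7}  B7 = {4, 6, 9}  B8 = {4, 8, 9}
Tree: B1–B2, B2–B3, B3–B4, B4–B5, B5–B6, B6–B7, B7–B8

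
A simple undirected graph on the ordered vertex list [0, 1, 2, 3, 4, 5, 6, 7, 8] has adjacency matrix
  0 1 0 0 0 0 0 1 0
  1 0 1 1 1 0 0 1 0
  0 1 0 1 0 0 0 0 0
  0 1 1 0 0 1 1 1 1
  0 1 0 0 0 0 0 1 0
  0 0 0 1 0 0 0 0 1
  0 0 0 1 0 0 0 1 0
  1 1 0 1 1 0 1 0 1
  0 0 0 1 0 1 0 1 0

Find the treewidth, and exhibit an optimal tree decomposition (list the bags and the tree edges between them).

The largest bag has 3 vertices, giving width 2; this decomposition certifies tw(G) ≤ 2. For the lower bound, the 3 vertices {0, 1, 7} are pairwise adjacent, and any tree decomposition puts a clique entirely inside one bag — forcing width ≥ 2. Hence tw(G) = 2 exactly.

Treewidth 2.
One optimal decomposition is:
Bags: B1 = {1, 3, 7}  B2 = {3, 6, 7}  B3 = {3, 7, 8}  B4 = {1, 2, 3}  B5 = {1, 4, 7}  B6 = {0, 1, 7}  B7 = {3, 5, 8}
Tree: B1–B2, B1–B3, B1–B4, B1–B5, B1–B6, B3–B7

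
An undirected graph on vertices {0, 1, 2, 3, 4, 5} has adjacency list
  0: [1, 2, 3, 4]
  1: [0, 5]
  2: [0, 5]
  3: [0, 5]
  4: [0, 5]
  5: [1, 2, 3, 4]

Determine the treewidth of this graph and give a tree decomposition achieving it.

Treewidth 2.
Bags: B1 = {0, 3, 5}  B2 = {0, 4, 5}  B3 = {0, 2, 5}  B4 = {0, 1, 5}
Tree: B1–B2, B2–B3, B3–B4

Every bag has size at most 3, so the width is 3 − 1 = 2 and tw(G) ≤ 2. For the lower bound, G contains the cycle 3–0–4–5–3, so G is not a forest; only forests have treewidth ≤ 1, hence tw(G) ≥ 2. The upper and lower bounds meet at 2, so that is the treewidth.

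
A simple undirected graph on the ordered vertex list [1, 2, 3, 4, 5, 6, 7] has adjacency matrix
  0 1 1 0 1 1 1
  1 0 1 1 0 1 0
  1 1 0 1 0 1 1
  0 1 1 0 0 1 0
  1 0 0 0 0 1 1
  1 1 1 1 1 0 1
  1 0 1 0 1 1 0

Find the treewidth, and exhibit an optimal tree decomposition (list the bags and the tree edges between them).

Treewidth 3.
One such decomposition:
Bags: B1 = {1, 3, 6, 7}  B2 = {1, 2, 3, 6}  B3 = {1, 5, 6, 7}  B4 = {2, 3, 4, 6}
Tree: B1–B2, B1–B3, B2–B4

Every bag has size at most 4, so the width is 4 − 1 = 3 and tw(G) ≤ 3. For the lower bound, the 4 vertices {1, 2, 3, 6} are pairwise adjacent, and any tree decomposition puts a clique entirely inside one bag — forcing width ≥ 3. Therefore the treewidth is 3.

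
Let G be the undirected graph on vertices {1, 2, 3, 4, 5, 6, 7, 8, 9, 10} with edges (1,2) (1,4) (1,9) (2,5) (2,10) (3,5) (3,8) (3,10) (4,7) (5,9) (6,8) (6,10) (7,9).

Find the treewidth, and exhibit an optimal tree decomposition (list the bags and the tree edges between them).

Each bag holds 3 vertices, so the decomposition has width 2, which upper-bounds the treewidth. Since 7–4–1–9–7 is a cycle in G, G is not acyclic. Forests are exactly the graphs of treewidth ≤ 1, so tw(G) ≥ 2. Therefore the treewidth is 2.

Treewidth 2.
Bags: B1 = {4, 7, 9}  B2 = {1, 4, 9}  B3 = {1, 5, 9}  B4 = {1, 2, 5}  B5 = {2, 3, 5}  B6 = {2, 3, 10}  B7 = {3, 8, 10}  B8 = {6, 8, 10}
Tree: B1–B2, B2–B3, B3–B4, B4–B5, B5–B6, B6–B7, B7–B8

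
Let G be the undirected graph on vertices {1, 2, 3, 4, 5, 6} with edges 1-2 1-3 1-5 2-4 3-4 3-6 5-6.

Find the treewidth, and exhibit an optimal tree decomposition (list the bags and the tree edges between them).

Treewidth 2.
Bags: B1 = {3, 5, 6}  B2 = {1, 3, 5}  B3 = {1, 3, 4}  B4 = {1, 2, 4}
Tree: B1–B2, B2–B3, B3–B4

Every bag has size at most 3, so the width is 3 − 1 = 2 and tw(G) ≤ 2. For the lower bound, G contains the cycle 6–5–1–3–6, so G is not a forest; only forests have treewidth ≤ 1, hence tw(G) ≥ 2. Therefore the treewidth is 2.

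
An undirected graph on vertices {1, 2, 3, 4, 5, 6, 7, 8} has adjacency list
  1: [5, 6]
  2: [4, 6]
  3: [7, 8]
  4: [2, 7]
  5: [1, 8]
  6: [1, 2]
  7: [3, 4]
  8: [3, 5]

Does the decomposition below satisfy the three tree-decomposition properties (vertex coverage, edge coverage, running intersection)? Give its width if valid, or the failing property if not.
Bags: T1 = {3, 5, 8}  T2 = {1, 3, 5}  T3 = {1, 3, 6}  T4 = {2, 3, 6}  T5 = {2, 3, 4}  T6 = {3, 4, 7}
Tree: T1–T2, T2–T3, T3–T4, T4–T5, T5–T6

Vertex coverage: the bags together contain {1, 2, 3, 4, 5, 6, 7, 8}, the full vertex set. Edge coverage: each edge of G has both endpoints in at least one bag. Running intersection: for every vertex, the bags containing it form a connected subtree. All three properties hold, so this is a valid tree decomposition of width max|bag| − 1 = 2, and hence tw(G) ≤ 2.

Yes; width 2.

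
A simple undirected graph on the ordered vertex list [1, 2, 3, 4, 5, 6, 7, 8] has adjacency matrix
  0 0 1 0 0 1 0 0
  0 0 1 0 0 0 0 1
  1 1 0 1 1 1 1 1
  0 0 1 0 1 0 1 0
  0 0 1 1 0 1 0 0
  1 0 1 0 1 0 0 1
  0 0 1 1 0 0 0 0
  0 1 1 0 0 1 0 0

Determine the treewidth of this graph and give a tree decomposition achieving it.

Treewidth 2.
One optimal decomposition is:
Bags: B1 = {3, 5, 6}  B2 = {3, 6, 8}  B3 = {1, 3, 6}  B4 = {2, 3, 8}  B5 = {3, 4, 5}  B6 = {3, 4, 7}
Tree: B1–B2, B2–B3, B2–B4, B1–B5, B5–B6

Every bag has size at most 3, so the width is 3 − 1 = 2 and tw(G) ≤ 2. Conversely, {2, 3, 8} is a clique of size 3, and the vertices of any clique must share a bag in every tree decomposition; so some bag has ≥ 3 vertices and tw(G) ≥ 2. Hence tw(G) = 2 exactly.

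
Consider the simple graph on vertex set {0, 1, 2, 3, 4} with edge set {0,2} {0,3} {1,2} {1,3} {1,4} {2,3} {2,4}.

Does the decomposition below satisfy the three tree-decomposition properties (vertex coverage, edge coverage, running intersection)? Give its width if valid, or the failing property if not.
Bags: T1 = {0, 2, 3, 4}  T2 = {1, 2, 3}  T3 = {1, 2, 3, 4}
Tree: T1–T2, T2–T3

No — bags containing vertex 4 are not connected in the tree.

A tree decomposition must satisfy three properties: every vertex lies in some bag; for every edge, both endpoints lie together in some bag; and for every vertex, the bags containing it form a connected subtree. Here bags containing vertex 4 are not connected in the tree, so the decomposition is invalid.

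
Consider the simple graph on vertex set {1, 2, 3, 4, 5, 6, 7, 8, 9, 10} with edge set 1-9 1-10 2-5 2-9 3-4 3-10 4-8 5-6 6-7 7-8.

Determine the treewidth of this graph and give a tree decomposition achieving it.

Treewidth 2.
One optimal decomposition is:
Bags: B1 = {1, 2, 9}  B2 = {1, 2, 5}  B3 = {1, 5, 6}  B4 = {1, 6, 7}  B5 = {1, 7, 8}  B6 = {1, 4, 8}  B7 = {1, 3, 4}  B8 = {1, 3, 10}
Tree: B1–B2, B2–B3, B3–B4, B4–B5, B5–B6, B6–B7, B7–B8

Each bag holds 3 vertices, so the decomposition has width 2, which upper-bounds the treewidth. Since 1–9–2–5–6–7–8–4–3–10–1 is a cycle in G, G is not acyclic. Forests are exactly the graphs of treewidth ≤ 1, so tw(G) ≥ 2. The upper and lower bounds meet at 2, so that is the treewidth.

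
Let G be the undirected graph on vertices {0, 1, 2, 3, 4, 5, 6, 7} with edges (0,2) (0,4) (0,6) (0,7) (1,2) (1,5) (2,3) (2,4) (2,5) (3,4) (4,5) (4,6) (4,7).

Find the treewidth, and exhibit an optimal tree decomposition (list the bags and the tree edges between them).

Treewidth 2.
One optimal decomposition is:
Bags: B1 = {2, 3, 4}  B2 = {2, 4, 5}  B3 = {1, 2, 5}  B4 = {0, 2, 4}  B5 = {0, 4, 6}  B6 = {0, 4, 7}
Tree: B1–B2, B2–B3, B2–B4, B4–B5, B4–B6

Every bag has size at most 3, so the width is 3 − 1 = 2 and tw(G) ≤ 2. For the lower bound, the 3 vertices {1, 2, 5} are pairwise adjacent, and any tree decomposition puts a clique entirely inside one bag — forcing width ≥ 2. Combining the bounds, tw(G) = 2.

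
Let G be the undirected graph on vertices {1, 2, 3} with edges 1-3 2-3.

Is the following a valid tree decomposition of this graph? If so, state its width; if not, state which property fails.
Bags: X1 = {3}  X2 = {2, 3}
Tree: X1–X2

A tree decomposition must satisfy three properties: every vertex lies in some bag; for every edge, both endpoints lie together in some bag; and for every vertex, the bags containing it form a connected subtree. Here vertex 1 appears in no bag, so the decomposition is invalid.

No — vertex 1 appears in no bag.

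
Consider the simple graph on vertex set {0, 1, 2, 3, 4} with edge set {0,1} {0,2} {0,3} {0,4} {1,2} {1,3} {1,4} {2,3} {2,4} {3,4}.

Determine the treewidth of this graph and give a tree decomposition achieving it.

With just one bag of size 5, the width is 5 − 1 = 4, so tw(G) ≤ 4. Conversely, {0, 1, 2, 3, 4} is a clique of size 5, and the vertices of any clique must share a bag in every tree decomposition; so some bag has ≥ 5 vertices and tw(G) ≥ 4. Combining the bounds, tw(G) = 4.

Treewidth 4.
One such decomposition:
Bags: B1 = {0, 1, 2, 3, 4}
Tree: (single bag)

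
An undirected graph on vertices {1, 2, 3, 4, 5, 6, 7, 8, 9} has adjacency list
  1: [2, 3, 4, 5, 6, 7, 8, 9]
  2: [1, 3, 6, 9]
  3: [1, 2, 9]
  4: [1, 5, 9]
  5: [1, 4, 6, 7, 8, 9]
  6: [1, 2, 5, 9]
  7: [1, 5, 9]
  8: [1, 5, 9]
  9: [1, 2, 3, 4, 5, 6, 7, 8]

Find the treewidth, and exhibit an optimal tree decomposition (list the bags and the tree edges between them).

Each bag holds 4 vertices, so the decomposition has width 3, which upper-bounds the treewidth. On the other hand G contains the 4-clique {1, 2, 3, 9}. A clique must lie in a single bag of any decomposition, so no decomposition can have width below 3. Combining the bounds, tw(G) = 3.

Treewidth 3.
Bags: B1 = {1, 5, 6, 9}  B2 = {1, 5, 7, 9}  B3 = {1, 2, 6, 9}  B4 = {1, 4, 5, 9}  B5 = {1, 2, 3, 9}  B6 = {1, 5, 8, 9}
Tree: B1–B2, B1–B3, B1–B4, B3–B5, B1–B6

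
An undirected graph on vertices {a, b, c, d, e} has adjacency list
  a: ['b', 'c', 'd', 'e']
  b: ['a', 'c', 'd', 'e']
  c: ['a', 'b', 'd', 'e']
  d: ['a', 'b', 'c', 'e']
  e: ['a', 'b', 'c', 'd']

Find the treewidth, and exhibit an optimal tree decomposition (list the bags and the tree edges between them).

With just one bag of size 5, the width is 5 − 1 = 4, so tw(G) ≤ 4. On the other hand G contains the 5-clique {a, b, c, d, e}. A clique must lie in a single bag of any decomposition, so no decomposition can have width below 4. The upper and lower bounds meet at 4, so that is the treewidth.

Treewidth 4.
One such decomposition:
Bags: B1 = {a, b, c, d, e}
Tree: (single bag)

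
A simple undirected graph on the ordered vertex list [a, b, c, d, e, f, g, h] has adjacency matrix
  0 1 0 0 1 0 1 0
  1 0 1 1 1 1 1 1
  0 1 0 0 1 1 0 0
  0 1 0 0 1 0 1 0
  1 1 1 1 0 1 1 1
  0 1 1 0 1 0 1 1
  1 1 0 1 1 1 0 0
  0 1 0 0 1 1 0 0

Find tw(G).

A width-3 tree decomposition is:
Bags: B1 = {b, e, f, g}  B2 = {b, c, e, f}  B3 = {a, b, e, g}  B4 = {b, e, f, h}  B5 = {b, d, e, g}
Tree: B1–B2, B1–B3, B1–B4, B1–B5
Each bag holds 4 vertices, so the decomposition has width 3, which upper-bounds the treewidth. On the other hand G contains the 4-clique {b, d, e, g}. A clique must lie in a single bag of any decomposition, so no decomposition can have width below 3. Therefore the treewidth is 3.

3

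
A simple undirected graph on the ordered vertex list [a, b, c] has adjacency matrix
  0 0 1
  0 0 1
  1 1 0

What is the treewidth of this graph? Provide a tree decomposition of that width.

Each bag holds 2 vertices, so the decomposition has width 1, which upper-bounds the treewidth. Any graph with an edge has treewidth ≥ 1, and G has the edge a–c. Combining the bounds, tw(G) = 1.

Treewidth 1.
One optimal decomposition is:
Bags: B1 = {a, c}  B2 = {b, c}
Tree: B1–B2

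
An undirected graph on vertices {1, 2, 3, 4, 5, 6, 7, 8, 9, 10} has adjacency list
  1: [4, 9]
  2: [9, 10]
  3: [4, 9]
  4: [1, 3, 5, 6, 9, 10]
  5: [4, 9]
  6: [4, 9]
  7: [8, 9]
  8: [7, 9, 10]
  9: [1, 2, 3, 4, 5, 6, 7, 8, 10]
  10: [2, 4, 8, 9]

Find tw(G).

A width-2 tree decomposition is:
Bags: B1 = {3, 4, 9}  B2 = {4, 9, 10}  B3 = {4, 6, 9}  B4 = {1, 4, 9}  B5 = {4, 5, 9}  B6 = {8, 9, 10}  B7 = {2, 9, 10}  B8 = {7, 8, 9}
Tree: B1–B2, B1–B3, B2–B4, B3–B5, B2–B6, B6–B7, B6–B8
Each bag holds 3 vertices, so the decomposition has width 2, which upper-bounds the treewidth. Conversely, {8, 9, 10} is a clique of size 3, and the vertices of any clique must share a bag in every tree decomposition; so some bag has ≥ 3 vertices and tw(G) ≥ 2. The upper and lower bounds meet at 2, so that is the treewidth.

2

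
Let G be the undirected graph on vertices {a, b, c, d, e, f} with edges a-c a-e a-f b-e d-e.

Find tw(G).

1

A width-1 tree decomposition is:
Bags: B1 = {a, f}  B2 = {a, e}  B3 = {b, e}  B4 = {a, c}  B5 = {d, e}
Tree: B1–B2, B2–B3, B2–B4, B2–B5
The largest bag has 2 vertices, giving width 1; this decomposition certifies tw(G) ≤ 1. Since G has at least one edge (e.g. f–a), it is not an edgeless graph, so tw(G) ≥ 1. Therefore the treewidth is 1.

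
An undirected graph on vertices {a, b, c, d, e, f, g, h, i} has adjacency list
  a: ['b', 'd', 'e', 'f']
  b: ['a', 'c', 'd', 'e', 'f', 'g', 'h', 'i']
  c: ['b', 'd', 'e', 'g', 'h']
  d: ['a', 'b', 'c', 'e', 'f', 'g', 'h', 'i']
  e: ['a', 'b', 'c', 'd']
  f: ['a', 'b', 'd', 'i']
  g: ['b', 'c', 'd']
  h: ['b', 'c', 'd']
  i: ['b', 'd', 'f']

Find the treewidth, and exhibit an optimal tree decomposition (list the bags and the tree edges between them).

Treewidth 3.
One optimal decomposition is:
Bags: B1 = {b, c, d, e}  B2 = {b, c, d, g}  B3 = {a, b, d, e}  B4 = {a, b, d, f}  B5 = {b, d, f, i}  B6 = {b, c, d, h}
Tree: B1–B2, B1–B3, B3–B4, B4–B5, B2–B6

Each bag holds 4 vertices, so the decomposition has width 3, which upper-bounds the treewidth. Conversely, {a, b, d, e} is a clique of size 4, and the vertices of any clique must share a bag in every tree decomposition; so some bag has ≥ 4 vertices and tw(G) ≥ 3. Hence tw(G) = 3 exactly.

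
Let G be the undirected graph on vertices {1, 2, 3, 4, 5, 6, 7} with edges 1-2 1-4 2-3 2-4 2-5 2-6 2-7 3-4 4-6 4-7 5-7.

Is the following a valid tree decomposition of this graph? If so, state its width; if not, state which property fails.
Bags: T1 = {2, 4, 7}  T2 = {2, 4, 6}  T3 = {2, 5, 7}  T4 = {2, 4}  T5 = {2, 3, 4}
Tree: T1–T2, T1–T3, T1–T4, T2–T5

No — vertex 1 appears in no bag.

A tree decomposition must satisfy three properties: every vertex lies in some bag; for every edge, both endpoints lie together in some bag; and for every vertex, the bags containing it form a connected subtree. Here vertex 1 appears in no bag, so the decomposition is invalid.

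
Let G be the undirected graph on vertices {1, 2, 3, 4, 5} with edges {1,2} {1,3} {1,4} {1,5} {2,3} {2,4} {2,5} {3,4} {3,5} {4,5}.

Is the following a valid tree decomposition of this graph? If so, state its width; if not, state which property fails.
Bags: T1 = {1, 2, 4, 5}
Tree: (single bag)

No — vertex 3 appears in no bag.

A tree decomposition must satisfy three properties: every vertex lies in some bag; for every edge, both endpoints lie together in some bag; and for every vertex, the bags containing it form a connected subtree. Here vertex 3 appears in no bag, so the decomposition is invalid.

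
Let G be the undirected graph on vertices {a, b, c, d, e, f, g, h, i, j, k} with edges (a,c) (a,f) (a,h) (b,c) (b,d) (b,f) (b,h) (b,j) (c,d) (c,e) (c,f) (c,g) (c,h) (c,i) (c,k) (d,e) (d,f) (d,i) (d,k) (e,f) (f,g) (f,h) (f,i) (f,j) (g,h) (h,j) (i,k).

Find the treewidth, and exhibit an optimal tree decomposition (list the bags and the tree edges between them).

Each bag holds 4 vertices, so the decomposition has width 3, which upper-bounds the treewidth. Conversely, {b, f, h, j} is a clique of size 4, and the vertices of any clique must share a bag in every tree decomposition; so some bag has ≥ 4 vertices and tw(G) ≥ 3. The upper and lower bounds meet at 3, so that is the treewidth.

Treewidth 3.
One optimal decomposition is:
Bags: B1 = {a, c, f, h}  B2 = {b, c, f, h}  B3 = {b, c, d, f}  B4 = {c, d, f, i}  B5 = {b, f, h, j}  B6 = {c, d, i, k}  B7 = {c, f, g, h}  B8 = {c, d, e, f}
Tree: B1–B2, B2–B3, B3–B4, B2–B5, B4–B6, B1–B7, B4–B8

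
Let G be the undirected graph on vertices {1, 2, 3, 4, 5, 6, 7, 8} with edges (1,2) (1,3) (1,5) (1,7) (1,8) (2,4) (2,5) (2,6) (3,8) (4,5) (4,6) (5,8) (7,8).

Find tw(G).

A width-2 tree decomposition is:
Bags: B1 = {1, 7, 8}  B2 = {1, 5, 8}  B3 = {1, 2, 5}  B4 = {2, 4, 5}  B5 = {1, 3, 8}  B6 = {2, 4, 6}
Tree: B1–B2, B2–B3, B3–B4, B1–B5, B4–B6
Every bag has size at most 3, so the width is 3 − 1 = 2 and tw(G) ≤ 2. Conversely, {1, 3, 8} is a clique of size 3, and the vertices of any clique must share a bag in every tree decomposition; so some bag has ≥ 3 vertices and tw(G) ≥ 2. Hence tw(G) = 2 exactly.

2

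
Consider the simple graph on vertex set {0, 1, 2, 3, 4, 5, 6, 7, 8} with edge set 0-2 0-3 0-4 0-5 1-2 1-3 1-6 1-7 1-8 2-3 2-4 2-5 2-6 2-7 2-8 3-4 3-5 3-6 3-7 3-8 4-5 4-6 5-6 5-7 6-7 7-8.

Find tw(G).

4

A width-4 tree decomposition is:
Bags: B1 = {1, 2, 3, 6, 7}  B2 = {2, 3, 5, 6, 7}  B3 = {1, 2, 3, 7, 8}  B4 = {2, 3, 4, 5, 6}  B5 = {0, 2, 3, 4, 5}
Tree: B1–B2, B1–B3, B2–B4, B4–B5
Every bag has size at most 5, so the width is 5 − 1 = 4 and tw(G) ≤ 4. Conversely, {1, 2, 3, 7, 8} is a clique of size 5, and the vertices of any clique must share a bag in every tree decomposition; so some bag has ≥ 5 vertices and tw(G) ≥ 4. Hence tw(G) = 4 exactly.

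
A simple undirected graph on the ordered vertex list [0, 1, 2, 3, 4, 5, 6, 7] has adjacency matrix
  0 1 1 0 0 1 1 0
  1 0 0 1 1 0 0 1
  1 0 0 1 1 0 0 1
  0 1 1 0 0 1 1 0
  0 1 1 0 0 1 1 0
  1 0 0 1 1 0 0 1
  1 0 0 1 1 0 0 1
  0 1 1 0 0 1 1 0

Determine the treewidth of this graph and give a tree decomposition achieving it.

Every bag has size at most 5, so the width is 5 − 1 = 4 and tw(G) ≤ 4. For the lower bound: the 5 vertex sets {2,4}, {5,7}, {1,3}, {0}, {6} are disjoint, each induces a connected subgraph, and every pair is joined by at least one edge of G. Contracting each set to a single vertex therefore yields K_{5} as a minor, and since treewidth is minor-monotone, tw(G) ≥ tw(K_{5}) = 4. Therefore the treewidth is 4.

Treewidth 4.
One such decomposition:
Bags: B1 = {0, 2, 3, 4, 7}  B2 = {0, 3, 4, 5, 7}  B3 = {0, 1, 3, 4, 7}  B4 = {0, 3, 4, 6, 7}
Tree: B1–B2, B2–B3, B3–B4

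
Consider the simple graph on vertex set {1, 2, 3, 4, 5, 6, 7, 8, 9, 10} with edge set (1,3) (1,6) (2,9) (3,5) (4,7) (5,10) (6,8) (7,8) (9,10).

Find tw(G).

1

A width-1 tree decomposition is:
Bags: B1 = {2, 9}  B2 = {9, 10}  B3 = {5, 10}  B4 = {3, 5}  B5 = {1, 3}  B6 = {1, 6}  B7 = {6, 8}  B8 = {7, 8}  B9 = {4, 7}
Tree: B1–B2, B2–B3, B3–B4, B4–B5, B5–B6, B6–B7, B7–B8, B8–B9
The largest bag has 2 vertices, giving width 1; this decomposition certifies tw(G) ≤ 1. Any graph with an edge has treewidth ≥ 1, and G has the edge 2–9. The upper and lower bounds meet at 1, so that is the treewidth.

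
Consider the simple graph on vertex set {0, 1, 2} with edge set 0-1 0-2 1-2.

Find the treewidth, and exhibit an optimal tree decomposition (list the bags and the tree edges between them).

With just one bag of size 3, the width is 3 − 1 = 2, so tw(G) ≤ 2. On the other hand G contains the 3-clique {0, 1, 2}. A clique must lie in a single bag of any decomposition, so no decomposition can have width below 2. Therefore the treewidth is 2.

Treewidth 2.
One such decomposition:
Bags: B1 = {0, 1, 2}
Tree: (single bag)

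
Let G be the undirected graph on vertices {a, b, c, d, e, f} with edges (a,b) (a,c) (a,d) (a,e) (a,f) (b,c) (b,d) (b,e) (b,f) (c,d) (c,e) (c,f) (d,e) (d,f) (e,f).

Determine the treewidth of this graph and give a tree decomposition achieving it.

With just one bag of size 6, the width is 6 − 1 = 5, so tw(G) ≤ 5. For the lower bound, the 6 vertices {a, b, c, d, e, f} are pairwise adjacent, and any tree decomposition puts a clique entirely inside one bag — forcing width ≥ 5. Therefore the treewidth is 5.

Treewidth 5.
One such decomposition:
Bags: B1 = {a, b, c, d, e, f}
Tree: (single bag)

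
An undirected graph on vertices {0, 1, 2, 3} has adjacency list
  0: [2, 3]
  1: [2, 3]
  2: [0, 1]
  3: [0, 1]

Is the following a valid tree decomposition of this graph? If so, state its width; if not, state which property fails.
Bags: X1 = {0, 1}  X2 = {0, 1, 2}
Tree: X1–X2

No — vertex 3 appears in no bag.

A tree decomposition must satisfy three properties: every vertex lies in some bag; for every edge, both endpoints lie together in some bag; and for every vertex, the bags containing it form a connected subtree. Here vertex 3 appears in no bag, so the decomposition is invalid.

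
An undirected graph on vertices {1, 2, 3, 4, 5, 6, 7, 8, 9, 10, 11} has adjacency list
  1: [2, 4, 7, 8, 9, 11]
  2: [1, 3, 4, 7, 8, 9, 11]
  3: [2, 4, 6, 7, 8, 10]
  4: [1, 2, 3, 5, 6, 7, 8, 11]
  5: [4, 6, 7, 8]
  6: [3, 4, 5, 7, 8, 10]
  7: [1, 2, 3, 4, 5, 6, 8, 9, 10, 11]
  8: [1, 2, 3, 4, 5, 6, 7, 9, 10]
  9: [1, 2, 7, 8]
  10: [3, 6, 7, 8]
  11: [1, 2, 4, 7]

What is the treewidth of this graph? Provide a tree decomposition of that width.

Each bag holds 5 vertices, so the decomposition has width 4, which upper-bounds the treewidth. Conversely, {1, 2, 7, 8, 9} is a clique of size 5, and the vertices of any clique must share a bag in every tree decomposition; so some bag has ≥ 5 vertices and tw(G) ≥ 4. Therefore the treewidth is 4.

Treewidth 4.
Bags: B1 = {2, 3, 4, 7, 8}  B2 = {1, 2, 4, 7, 8}  B3 = {1, 2, 7, 8, 9}  B4 = {3, 4, 6, 7, 8}  B5 = {1, 2, 4, 7, 11}  B6 = {4, 5, 6, 7, 8}  B7 = {3, 6, 7, 8, 10}
Tree: B1–B2, B2–B3, B1–B4, B2–B5, B4–B6, B4–B7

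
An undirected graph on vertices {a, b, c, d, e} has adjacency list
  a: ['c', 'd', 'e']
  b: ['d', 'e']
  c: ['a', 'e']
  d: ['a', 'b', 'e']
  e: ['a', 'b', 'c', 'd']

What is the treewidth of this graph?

A width-2 tree decomposition is:
Bags: B1 = {b, d, e}  B2 = {a, d, e}  B3 = {a, c, e}
Tree: B1–B2, B2–B3
Each bag holds 3 vertices, so the decomposition has width 2, which upper-bounds the treewidth. On the other hand G contains the 3-clique {a, d, e}. A clique must lie in a single bag of any decomposition, so no decomposition can have width below 2. The upper and lower bounds meet at 2, so that is the treewidth.

2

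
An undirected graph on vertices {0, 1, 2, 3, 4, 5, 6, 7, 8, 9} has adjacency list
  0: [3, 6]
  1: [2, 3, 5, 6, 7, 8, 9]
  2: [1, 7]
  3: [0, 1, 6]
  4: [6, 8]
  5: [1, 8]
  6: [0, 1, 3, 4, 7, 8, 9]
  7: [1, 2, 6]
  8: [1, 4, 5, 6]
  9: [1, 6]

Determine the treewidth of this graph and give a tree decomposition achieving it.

The largest bag has 3 vertices, giving width 2; this decomposition certifies tw(G) ≤ 2. Conversely, {0, 3, 6} is a clique of size 3, and the vertices of any clique must share a bag in every tree decomposition; so some bag has ≥ 3 vertices and tw(G) ≥ 2. Hence tw(G) = 2 exactly.

Treewidth 2.
One optimal decomposition is:
Bags: B1 = {1, 3, 6}  B2 = {1, 6, 7}  B3 = {1, 6, 8}  B4 = {1, 5, 8}  B5 = {0, 3, 6}  B6 = {1, 6, 9}  B7 = {4, 6, 8}  B8 = {1, 2, 7}
Tree: B1–B2, B2–B3, B3–B4, B1–B5, B1–B6, B3–B7, B2–B8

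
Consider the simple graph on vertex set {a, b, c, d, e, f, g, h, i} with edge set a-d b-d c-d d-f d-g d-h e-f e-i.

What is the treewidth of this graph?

A width-1 tree decomposition is:
Bags: B1 = {a, d}  B2 = {d, f}  B3 = {d, g}  B4 = {d, h}  B5 = {b, d}  B6 = {c, d}  B7 = {e, f}  B8 = {e, i}
Tree: B1–B2, B2–B3, B2–B4, B4–B5, B4–B6, B2–B7, B7–B8
Each bag holds 2 vertices, so the decomposition has width 1, which upper-bounds the treewidth. Since G has at least one edge (e.g. d–a), it is not an edgeless graph, so tw(G) ≥ 1. Hence tw(G) = 1 exactly.

1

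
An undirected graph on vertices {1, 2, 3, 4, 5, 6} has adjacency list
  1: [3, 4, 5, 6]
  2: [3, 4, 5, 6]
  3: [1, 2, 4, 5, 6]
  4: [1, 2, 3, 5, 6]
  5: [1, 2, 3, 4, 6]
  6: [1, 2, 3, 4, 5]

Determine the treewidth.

4

A width-4 tree decomposition is:
Bags: B1 = {2, 3, 4, 5, 6}  B2 = {1, 3, 4, 5, 6}
Tree: B1–B2
The largest bag has 5 vertices, giving width 4; this decomposition certifies tw(G) ≤ 4. On the other hand G contains the 5-clique {1, 3, 4, 5, 6}. A clique must lie in a single bag of any decomposition, so no decomposition can have width below 4. The upper and lower bounds meet at 4, so that is the treewidth.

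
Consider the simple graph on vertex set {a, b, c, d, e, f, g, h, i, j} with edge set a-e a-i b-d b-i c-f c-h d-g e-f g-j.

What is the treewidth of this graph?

1

A width-1 tree decomposition is:
Bags: B1 = {c, h}  B2 = {c, f}  B3 = {e, f}  B4 = {a, e}  B5 = {a, i}  B6 = {b, i}  B7 = {b, d}  B8 = {d, g}  B9 = {g, j}
Tree: B1–B2, B2–B3, B3–B4, B4–B5, B5–B6, B6–B7, B7–B8, B8–B9
Every bag has size at most 2, so the width is 2 − 1 = 1 and tw(G) ≤ 1. G has an edge, so its treewidth is at least 1. Hence tw(G) = 1 exactly.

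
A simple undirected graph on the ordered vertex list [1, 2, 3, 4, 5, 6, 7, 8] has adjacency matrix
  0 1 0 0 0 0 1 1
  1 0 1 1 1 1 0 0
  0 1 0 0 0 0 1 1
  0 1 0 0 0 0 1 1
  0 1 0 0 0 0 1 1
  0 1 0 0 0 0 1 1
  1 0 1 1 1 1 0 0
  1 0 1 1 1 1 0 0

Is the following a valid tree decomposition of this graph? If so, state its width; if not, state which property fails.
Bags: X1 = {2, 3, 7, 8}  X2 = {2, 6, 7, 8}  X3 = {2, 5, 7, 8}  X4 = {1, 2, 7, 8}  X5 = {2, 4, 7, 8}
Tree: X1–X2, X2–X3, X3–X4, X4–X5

Yes; width 3.

Vertex coverage: the bags together contain {1, 2, 3, 4, 5, 6, 7, 8}, the full vertex set. Edge coverage: each edge of G has both endpoints in at least one bag. Running intersection: for every vertex, the bags containing it form a connected subtree. All three properties hold, so this is a valid tree decomposition of width max|bag| − 1 = 3, and hence tw(G) ≤ 3.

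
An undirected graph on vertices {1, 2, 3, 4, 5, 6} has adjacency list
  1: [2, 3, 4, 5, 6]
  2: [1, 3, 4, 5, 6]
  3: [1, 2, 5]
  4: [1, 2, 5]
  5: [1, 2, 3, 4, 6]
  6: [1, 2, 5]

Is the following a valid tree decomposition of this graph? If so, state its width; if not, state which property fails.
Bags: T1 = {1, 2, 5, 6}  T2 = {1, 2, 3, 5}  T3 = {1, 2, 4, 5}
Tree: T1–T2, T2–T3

Every vertex of G appears in some bag (union = {1, 2, 3, 4, 5, 6}); every edge is covered by a bag; and for each vertex v the set of bags containing v is connected in the bag tree. The decomposition is therefore valid. The largest bag has 4 vertices, so the width is 3.

Yes; width 3.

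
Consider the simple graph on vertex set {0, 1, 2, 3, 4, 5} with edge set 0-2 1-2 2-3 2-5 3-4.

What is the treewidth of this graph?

1

A width-1 tree decomposition is:
Bags: B1 = {1, 2}  B2 = {2, 5}  B3 = {2, 3}  B4 = {0, 2}  B5 = {3, 4}
Tree: B1–B2, B2–B3, B1–B4, B3–B5
Every bag has size at most 2, so the width is 2 − 1 = 1 and tw(G) ≤ 1. G has an edge, so its treewidth is at least 1. Combining the bounds, tw(G) = 1.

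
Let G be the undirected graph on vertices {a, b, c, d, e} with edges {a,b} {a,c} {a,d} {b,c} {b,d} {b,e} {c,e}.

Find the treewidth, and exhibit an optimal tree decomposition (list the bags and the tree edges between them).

Each bag holds 3 vertices, so the decomposition has width 2, which upper-bounds the treewidth. Conversely, {a, b, d} is a clique of size 3, and the vertices of any clique must share a bag in every tree decomposition; so some bag has ≥ 3 vertices and tw(G) ≥ 2. Combining the bounds, tw(G) = 2.

Treewidth 2.
One such decomposition:
Bags: B1 = {b, c, e}  B2 = {a, b, c}  B3 = {a, b, d}
Tree: B1–B2, B2–B3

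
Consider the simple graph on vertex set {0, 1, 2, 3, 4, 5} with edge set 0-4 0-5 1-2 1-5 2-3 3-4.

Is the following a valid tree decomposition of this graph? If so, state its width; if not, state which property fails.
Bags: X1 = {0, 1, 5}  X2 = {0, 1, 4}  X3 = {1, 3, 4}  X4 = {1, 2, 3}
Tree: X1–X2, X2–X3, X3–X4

Yes; width 2.

Every vertex of G appears in some bag (union = {0, 1, 2, 3, 4, 5}); every edge is covered by a bag; and for each vertex v the set of bags containing v is connected in the bag tree. The decomposition is therefore valid. The largest bag has 3 vertices, so the width is 2.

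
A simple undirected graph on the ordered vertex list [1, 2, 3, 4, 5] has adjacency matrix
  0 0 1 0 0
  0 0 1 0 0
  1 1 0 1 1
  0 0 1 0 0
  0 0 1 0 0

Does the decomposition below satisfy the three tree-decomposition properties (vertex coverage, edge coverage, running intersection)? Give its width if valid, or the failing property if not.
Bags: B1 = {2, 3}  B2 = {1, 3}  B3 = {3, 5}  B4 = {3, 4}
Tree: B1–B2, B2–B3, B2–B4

Yes; width 1.

Vertex coverage: the bags together contain {1, 2, 3, 4, 5}, the full vertex set. Edge coverage: each edge of G has both endpoints in at least one bag. Running intersection: for every vertex, the bags containing it form a connected subtree. All three properties hold, so this is a valid tree decomposition of width max|bag| − 1 = 1, and hence tw(G) ≤ 1.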